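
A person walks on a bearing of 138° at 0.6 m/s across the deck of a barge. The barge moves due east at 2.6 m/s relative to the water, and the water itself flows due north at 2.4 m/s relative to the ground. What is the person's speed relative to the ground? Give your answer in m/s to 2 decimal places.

3.58 m/s

In east/north components (m/s): person relative to barge = (0.401, -0.446); barge relative to water = (2.600, 0.000); water relative to ground = (0.000, 2.400).
Sum = (3.001, 1.954) m/s.
Speed = |(3.001, 1.954)| = 3.582 m/s.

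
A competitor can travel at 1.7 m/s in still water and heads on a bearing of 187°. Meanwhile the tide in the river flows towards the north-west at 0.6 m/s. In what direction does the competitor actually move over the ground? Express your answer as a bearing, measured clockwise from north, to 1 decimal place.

Taking east as x and north as y: velocity relative to the water = (-0.207, -1.687) m/s; the water relative to ground = (-0.424, 0.424) m/s.
Velocity relative to ground = (-0.207, -1.687) + (-0.424, 0.424) = (-0.631, -1.263) m/s.
Bearing = atan2(-0.63, -1.26) = 206.56° clockwise from north.

206.6°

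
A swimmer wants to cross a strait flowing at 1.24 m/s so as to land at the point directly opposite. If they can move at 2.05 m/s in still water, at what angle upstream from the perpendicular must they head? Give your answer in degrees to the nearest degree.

37°

To cancel the current, the upstream component of the swimmer's velocity must equal the flow: 2.05 sin θ = 1.24.
sin θ = 1.24 / 2.05 = 0.6049.
θ = arcsin(0.6049) = 37.220°.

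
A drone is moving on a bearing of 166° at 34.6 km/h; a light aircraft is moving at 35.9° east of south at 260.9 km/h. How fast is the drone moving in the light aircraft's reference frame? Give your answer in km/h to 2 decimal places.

229.16 km/h

Taking east as x and north as y: drone velocity = (8.370, -33.572) km/h; light aircraft velocity = (152.985, -211.340) km/h.
Velocity of drone relative to light aircraft = (8.370, -33.572) − (152.985, -211.340) = (-144.614, 177.768) km/h.
Magnitude = |(-144.614, 177.768)| = 229.161 km/h.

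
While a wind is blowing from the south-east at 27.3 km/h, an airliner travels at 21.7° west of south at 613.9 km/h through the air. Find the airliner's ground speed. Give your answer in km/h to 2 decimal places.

Taking east as x and north as y: velocity relative to the air = (-226.988, -570.394) km/h; the air relative to ground = (-19.304, 19.304) km/h.
Velocity relative to ground = (-226.988, -570.394) + (-19.304, 19.304) = (-246.292, -551.090) km/h.
Speed = |(-246.292, -551.090)| = 603.623 km/h.

603.62 km/h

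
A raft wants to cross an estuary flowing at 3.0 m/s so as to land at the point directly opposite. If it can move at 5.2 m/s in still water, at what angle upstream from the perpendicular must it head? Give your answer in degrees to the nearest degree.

To cancel the current, the upstream component of the raft's velocity must equal the flow: 5.2 sin θ = 3.0.
sin θ = 3.0 / 5.2 = 0.5769.
θ = arcsin(0.5769) = 35.234°.

35°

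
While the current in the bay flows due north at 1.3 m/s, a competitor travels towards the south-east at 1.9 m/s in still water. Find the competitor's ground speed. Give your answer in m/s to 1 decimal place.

Taking east as x and north as y: velocity relative to the water = (1.344, -1.344) m/s; the water relative to ground = (0.000, 1.300) m/s.
Velocity relative to ground = (1.344, -1.344) + (0.000, 1.300) = (1.344, -0.044) m/s.
Speed = |(1.344, -0.044)| = 1.344 m/s.

1.3 m/s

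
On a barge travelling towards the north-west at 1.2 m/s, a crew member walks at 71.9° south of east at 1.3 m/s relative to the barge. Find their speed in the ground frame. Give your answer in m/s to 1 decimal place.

0.6 m/s

Taking east as x and north as y: barge velocity = (-0.849, 0.849) m/s; crew member velocity relative to barge = (0.404, -1.236) m/s.
Velocity relative to ground = (-0.849, 0.849) + (0.404, -1.236) = (-0.445, -0.387) m/s.
Speed = |(-0.445, -0.387)| = 0.590 m/s.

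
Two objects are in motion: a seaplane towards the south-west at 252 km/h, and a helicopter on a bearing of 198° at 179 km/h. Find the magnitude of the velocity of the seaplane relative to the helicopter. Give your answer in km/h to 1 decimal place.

123.1 km/h

Taking east as x and north as y: seaplane velocity = (-178.191, -178.191) km/h; helicopter velocity = (-55.314, -170.239) km/h.
Velocity of seaplane relative to helicopter = (-178.191, -178.191) − (-55.314, -170.239) = (-122.877, -7.952) km/h.
Magnitude = |(-122.877, -7.952)| = 123.134 km/h.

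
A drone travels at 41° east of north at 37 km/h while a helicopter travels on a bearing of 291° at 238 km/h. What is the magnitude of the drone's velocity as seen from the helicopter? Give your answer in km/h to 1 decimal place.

Taking east as x and north as y: drone velocity = (24.274, 27.924) km/h; helicopter velocity = (-222.192, 85.292) km/h.
Velocity of drone relative to helicopter = (24.274, 27.924) − (-222.192, 85.292) = (246.466, -57.367) km/h.
Magnitude = |(246.466, -57.367)| = 253.055 km/h.

253.1 km/h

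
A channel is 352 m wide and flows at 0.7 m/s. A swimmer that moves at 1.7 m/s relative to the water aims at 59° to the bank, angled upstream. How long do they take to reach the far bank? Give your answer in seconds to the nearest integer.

242 s

The component of the swimmer's velocity perpendicular to the bank is 1.7 × sin 59° = 1.457 m/s.
The current is parallel to the bank, so it does not affect the crossing time.
Time = 352 / 1.457 = 241.562 s.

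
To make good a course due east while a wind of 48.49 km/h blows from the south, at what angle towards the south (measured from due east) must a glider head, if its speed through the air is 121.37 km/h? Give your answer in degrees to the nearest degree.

The wind pushes perpendicular to the desired track; the heading must have a component into the wind equal to 48.49 km/h: 121.37 sin θ = 48.49.
sin θ = 0.3995, so θ = 23.548°.

24°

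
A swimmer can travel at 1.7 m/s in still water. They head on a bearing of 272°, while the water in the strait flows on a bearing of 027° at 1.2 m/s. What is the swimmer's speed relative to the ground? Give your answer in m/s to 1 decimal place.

Taking east as x and north as y: velocity relative to the water = (-1.699, 0.059) m/s; the water relative to ground = (0.545, 1.069) m/s.
Velocity relative to ground = (-1.699, 0.059) + (0.545, 1.069) = (-1.154, 1.129) m/s.
Speed = |(-1.154, 1.129)| = 1.614 m/s.

1.6 m/s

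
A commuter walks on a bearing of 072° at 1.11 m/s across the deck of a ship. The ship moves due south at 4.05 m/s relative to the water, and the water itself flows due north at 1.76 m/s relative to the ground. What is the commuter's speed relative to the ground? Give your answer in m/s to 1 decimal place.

In east/north components (m/s): commuter relative to ship = (1.056, 0.343); ship relative to water = (0.000, -4.050); water relative to ground = (0.000, 1.760).
Sum = (1.056, -1.947) m/s.
Speed = |(1.056, -1.947)| = 2.215 m/s.

2.2 m/s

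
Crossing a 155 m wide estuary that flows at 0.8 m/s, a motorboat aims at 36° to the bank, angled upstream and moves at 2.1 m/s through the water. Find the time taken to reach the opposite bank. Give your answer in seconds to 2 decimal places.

125.57 s

The component of the motorboat's velocity perpendicular to the bank is 2.1 × sin 36° = 1.234 m/s.
The current is parallel to the bank, so it does not affect the crossing time.
Time = 155 / 1.234 = 125.572 s.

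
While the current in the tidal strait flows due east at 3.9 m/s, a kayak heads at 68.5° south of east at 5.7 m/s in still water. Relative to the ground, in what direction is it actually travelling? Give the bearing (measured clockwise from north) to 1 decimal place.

Taking east as x and north as y: velocity relative to the water = (2.089, -5.303) m/s; the water relative to ground = (3.900, 0.000) m/s.
Velocity relative to ground = (2.089, -5.303) + (3.900, 0.000) = (5.989, -5.303) m/s.
Bearing = atan2(5.99, -5.30) = 131.53° clockwise from north.

131.5°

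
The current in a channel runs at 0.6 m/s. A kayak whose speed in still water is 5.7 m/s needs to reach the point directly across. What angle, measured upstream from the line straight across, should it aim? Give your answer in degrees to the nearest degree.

To cancel the current, the upstream component of the kayak's velocity must equal the flow: 5.7 sin θ = 0.6.
sin θ = 0.6 / 5.7 = 0.1053.
θ = arcsin(0.1053) = 6.042°.

6°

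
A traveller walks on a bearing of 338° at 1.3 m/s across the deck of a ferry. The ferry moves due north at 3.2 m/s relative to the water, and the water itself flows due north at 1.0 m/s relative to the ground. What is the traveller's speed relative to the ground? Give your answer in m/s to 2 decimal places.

5.43 m/s

In east/north components (m/s): traveller relative to ferry = (-0.487, 1.205); ferry relative to water = (0.000, 3.200); water relative to ground = (0.000, 1.000).
Sum = (-0.487, 5.405) m/s.
Speed = |(-0.487, 5.405)| = 5.427 m/s.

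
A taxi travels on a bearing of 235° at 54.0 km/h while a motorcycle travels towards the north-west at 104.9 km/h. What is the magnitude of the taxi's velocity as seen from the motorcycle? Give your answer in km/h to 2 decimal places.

109.33 km/h

Taking east as x and north as y: taxi velocity = (-44.234, -30.973) km/h; motorcycle velocity = (-74.176, 74.176) km/h.
Velocity of taxi relative to motorcycle = (-44.234, -30.973) − (-74.176, 74.176) = (29.941, -105.149) km/h.
Magnitude = |(29.941, -105.149)| = 109.328 km/h.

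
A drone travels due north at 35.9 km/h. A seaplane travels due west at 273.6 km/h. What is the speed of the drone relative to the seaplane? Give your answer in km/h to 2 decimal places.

Taking east as x and north as y: drone velocity = (0.000, 35.900) km/h; seaplane velocity = (-273.600, 0.000) km/h.
Velocity of drone relative to seaplane = (0.000, 35.900) − (-273.600, 0.000) = (273.600, 35.900) km/h.
Magnitude = |(273.600, 35.900)| = 275.945 km/h.

275.95 km/h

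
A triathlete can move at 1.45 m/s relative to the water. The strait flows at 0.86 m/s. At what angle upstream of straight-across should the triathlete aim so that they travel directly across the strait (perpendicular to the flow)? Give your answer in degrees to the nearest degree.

36°

To cancel the current, the upstream component of the triathlete's velocity must equal the flow: 1.45 sin θ = 0.86.
sin θ = 0.86 / 1.45 = 0.5931.
θ = arcsin(0.5931) = 36.378°.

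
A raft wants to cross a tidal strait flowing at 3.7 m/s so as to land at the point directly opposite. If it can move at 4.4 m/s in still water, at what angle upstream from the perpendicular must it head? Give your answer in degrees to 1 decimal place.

57.2°

To cancel the current, the upstream component of the raft's velocity must equal the flow: 4.4 sin θ = 3.7.
sin θ = 3.7 / 4.4 = 0.8409.
θ = arcsin(0.8409) = 57.236°.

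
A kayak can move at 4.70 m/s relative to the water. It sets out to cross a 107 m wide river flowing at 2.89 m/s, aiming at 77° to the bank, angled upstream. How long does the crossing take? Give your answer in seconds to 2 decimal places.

23.36 s

The component of the kayak's velocity perpendicular to the bank is 4.70 × sin 77° = 4.580 m/s.
Only the cross-stream component determines the crossing time; the current contributes nothing perpendicular to the bank.
Time = 107 / 4.580 = 23.365 s.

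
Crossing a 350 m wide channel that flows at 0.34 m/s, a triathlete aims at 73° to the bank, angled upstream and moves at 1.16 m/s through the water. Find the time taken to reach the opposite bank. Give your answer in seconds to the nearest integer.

316 s

The component of the triathlete's velocity perpendicular to the bank is 1.16 × sin 73° = 1.109 m/s.
The flow acts along the bank and has no component across it.
Time = 350 / 1.109 = 315.510 s.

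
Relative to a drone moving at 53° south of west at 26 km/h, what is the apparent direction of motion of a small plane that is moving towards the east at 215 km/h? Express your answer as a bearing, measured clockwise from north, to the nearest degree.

Taking east as x and north as y: small plane velocity = (215.000, 0.000) km/h; drone velocity = (-15.647, -20.765) km/h.
Velocity of small plane relative to drone = (215.000, 0.000) − (-15.647, -20.765) = (230.647, 20.765) km/h.
Bearing = atan2(230.65, 20.76) = 84.86° clockwise from north.

085°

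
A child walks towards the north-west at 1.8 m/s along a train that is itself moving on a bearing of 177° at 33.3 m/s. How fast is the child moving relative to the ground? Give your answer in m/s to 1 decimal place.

Taking east as x and north as y: train velocity = (1.743, -33.254) m/s; child velocity relative to train = (-1.273, 1.273) m/s.
Velocity relative to ground = (1.743, -33.254) + (-1.273, 1.273) = (0.470, -31.982) m/s.
Speed = |(0.470, -31.982)| = 31.985 m/s.

32.0 m/s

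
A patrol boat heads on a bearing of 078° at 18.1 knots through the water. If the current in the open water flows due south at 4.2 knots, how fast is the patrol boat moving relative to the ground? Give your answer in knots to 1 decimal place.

Taking east as x and north as y: velocity relative to the water = (17.704, 3.763) knots; the water relative to ground = (0.000, -4.200) knots.
Velocity relative to ground = (17.704, 3.763) + (0.000, -4.200) = (17.704, -0.437) knots.
Speed = |(17.704, -0.437)| = 17.710 knots.

17.7 knots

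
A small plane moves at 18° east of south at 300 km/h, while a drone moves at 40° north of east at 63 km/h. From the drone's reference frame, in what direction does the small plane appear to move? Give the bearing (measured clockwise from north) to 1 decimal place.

Taking east as x and north as y: small plane velocity = (92.705, -285.317) km/h; drone velocity = (48.261, 40.496) km/h.
Velocity of small plane relative to drone = (92.705, -285.317) − (48.261, 40.496) = (44.444, -325.813) km/h.
Bearing = atan2(44.44, -325.81) = 172.23° clockwise from north.

172.2°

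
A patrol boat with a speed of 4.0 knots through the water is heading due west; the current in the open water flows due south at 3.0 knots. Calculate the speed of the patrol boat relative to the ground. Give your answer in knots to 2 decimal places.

5.00 knots

Taking east as x and north as y: velocity relative to the water = (-4.000, 0.000) knots; the water relative to ground = (0.000, -3.000) knots.
Velocity relative to ground = (-4.000, 0.000) + (0.000, -3.000) = (-4.000, -3.000) knots.
Speed = |(-4.000, -3.000)| = 5.000 knots.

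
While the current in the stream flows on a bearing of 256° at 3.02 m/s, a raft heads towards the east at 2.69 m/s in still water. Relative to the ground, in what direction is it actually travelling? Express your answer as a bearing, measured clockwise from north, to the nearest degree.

Taking east as x and north as y: velocity relative to the water = (2.690, 0.000) m/s; the water relative to ground = (-2.930, -0.731) m/s.
Velocity relative to ground = (2.690, 0.000) + (-2.930, -0.731) = (-0.240, -0.731) m/s.
Bearing = atan2(-0.24, -0.73) = 198.21° clockwise from north.

198°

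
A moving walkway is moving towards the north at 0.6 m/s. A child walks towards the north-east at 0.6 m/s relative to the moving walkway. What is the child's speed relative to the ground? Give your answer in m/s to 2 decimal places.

1.11 m/s

Taking east as x and north as y: moving walkway velocity = (0.000, 0.600) m/s; child velocity relative to moving walkway = (0.424, 0.424) m/s.
Velocity relative to ground = (0.000, 0.600) + (0.424, 0.424) = (0.424, 1.024) m/s.
Speed = |(0.424, 1.024)| = 1.109 m/s.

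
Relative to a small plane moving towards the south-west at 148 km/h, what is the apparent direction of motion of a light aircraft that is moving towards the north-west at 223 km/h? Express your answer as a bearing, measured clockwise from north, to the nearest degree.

349°

Taking east as x and north as y: light aircraft velocity = (-157.685, 157.685) km/h; small plane velocity = (-104.652, -104.652) km/h.
Velocity of light aircraft relative to small plane = (-157.685, 157.685) − (-104.652, -104.652) = (-53.033, 262.337) km/h.
Bearing = atan2(-53.03, 262.34) = 348.57° clockwise from north.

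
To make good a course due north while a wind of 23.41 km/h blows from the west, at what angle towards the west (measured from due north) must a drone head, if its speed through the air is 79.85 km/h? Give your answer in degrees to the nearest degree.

The wind pushes perpendicular to the desired track; the heading must have a component into the wind equal to 23.41 km/h: 79.85 sin θ = 23.41.
sin θ = 0.2932, so θ = 17.048°.

17°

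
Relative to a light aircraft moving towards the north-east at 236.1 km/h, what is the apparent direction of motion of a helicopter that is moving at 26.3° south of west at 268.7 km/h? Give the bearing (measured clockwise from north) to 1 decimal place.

235.0°

Taking east as x and north as y: helicopter velocity = (-240.886, -119.053) km/h; light aircraft velocity = (166.948, 166.948) km/h.
Velocity of helicopter relative to light aircraft = (-240.886, -119.053) − (166.948, 166.948) = (-407.834, -286.001) km/h.
Bearing = atan2(-407.83, -286.00) = 234.96° clockwise from north.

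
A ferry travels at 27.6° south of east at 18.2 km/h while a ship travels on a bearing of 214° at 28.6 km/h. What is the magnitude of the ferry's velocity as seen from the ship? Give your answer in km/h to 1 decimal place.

Taking east as x and north as y: ferry velocity = (16.129, -8.432) km/h; ship velocity = (-15.993, -23.710) km/h.
Velocity of ferry relative to ship = (16.129, -8.432) − (-15.993, -23.710) = (32.122, 15.278) km/h.
Magnitude = |(32.122, 15.278)| = 35.570 km/h.

35.6 km/h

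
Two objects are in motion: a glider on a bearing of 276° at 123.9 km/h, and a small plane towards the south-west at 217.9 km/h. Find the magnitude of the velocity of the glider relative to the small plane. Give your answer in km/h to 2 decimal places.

169.86 km/h

Taking east as x and north as y: glider velocity = (-123.221, 12.951) km/h; small plane velocity = (-154.079, -154.079) km/h.
Velocity of glider relative to small plane = (-123.221, 12.951) − (-154.079, -154.079) = (30.857, 167.030) km/h.
Magnitude = |(30.857, 167.030)| = 169.856 km/h.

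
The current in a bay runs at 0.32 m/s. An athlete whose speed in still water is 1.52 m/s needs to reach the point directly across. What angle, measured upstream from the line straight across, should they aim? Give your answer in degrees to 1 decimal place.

12.2°

To cancel the current, the upstream component of the athlete's velocity must equal the flow: 1.52 sin θ = 0.32.
sin θ = 0.32 / 1.52 = 0.2105.
θ = arcsin(0.2105) = 12.153°.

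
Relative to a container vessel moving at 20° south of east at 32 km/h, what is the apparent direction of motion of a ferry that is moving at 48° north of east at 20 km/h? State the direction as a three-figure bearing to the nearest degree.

Taking east as x and north as y: ferry velocity = (13.383, 14.863) km/h; container vessel velocity = (30.070, -10.945) km/h.
Velocity of ferry relative to container vessel = (13.383, 14.863) − (30.070, -10.945) = (-16.688, 25.808) km/h.
Bearing = atan2(-16.69, 25.81) = 327.11° clockwise from north.

327°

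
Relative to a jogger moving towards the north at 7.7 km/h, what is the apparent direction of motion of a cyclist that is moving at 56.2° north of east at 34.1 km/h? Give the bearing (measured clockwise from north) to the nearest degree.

043°

Taking east as x and north as y: cyclist velocity = (18.970, 28.337) km/h; jogger velocity = (0.000, 7.700) km/h.
Velocity of cyclist relative to jogger = (18.970, 28.337) − (0.000, 7.700) = (18.970, 20.637) km/h.
Bearing = atan2(18.97, 20.64) = 42.59° clockwise from north.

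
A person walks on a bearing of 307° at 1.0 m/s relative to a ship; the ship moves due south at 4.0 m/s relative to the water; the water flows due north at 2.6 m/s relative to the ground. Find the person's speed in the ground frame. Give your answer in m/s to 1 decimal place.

In east/north components (m/s): person relative to ship = (-0.799, 0.602); ship relative to water = (0.000, -4.000); water relative to ground = (0.000, 2.600).
Sum = (-0.799, -0.798) m/s.
Speed = |(-0.799, -0.798)| = 1.129 m/s.

1.1 m/s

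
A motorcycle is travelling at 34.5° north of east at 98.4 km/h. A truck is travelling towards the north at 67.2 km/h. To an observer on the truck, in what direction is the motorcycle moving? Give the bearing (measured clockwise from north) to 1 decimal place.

098.0°

Taking east as x and north as y: motorcycle velocity = (81.094, 55.734) km/h; truck velocity = (0.000, 67.200) km/h.
Velocity of motorcycle relative to truck = (81.094, 55.734) − (0.000, 67.200) = (81.094, -11.466) km/h.
Bearing = atan2(81.09, -11.47) = 98.05° clockwise from north.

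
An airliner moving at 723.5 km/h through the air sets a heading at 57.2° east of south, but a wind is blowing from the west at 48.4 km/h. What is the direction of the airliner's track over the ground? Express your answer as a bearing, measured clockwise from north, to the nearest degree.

121°

Taking east as x and north as y: velocity relative to the air = (608.150, -391.926) km/h; the air relative to ground = (48.400, 0.000) km/h.
Velocity relative to ground = (608.150, -391.926) + (48.400, 0.000) = (656.550, -391.926) km/h.
Bearing = atan2(656.55, -391.93) = 120.83° clockwise from north.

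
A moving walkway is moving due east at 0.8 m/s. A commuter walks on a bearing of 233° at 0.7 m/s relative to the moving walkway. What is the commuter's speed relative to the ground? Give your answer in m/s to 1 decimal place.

0.5 m/s

Taking east as x and north as y: moving walkway velocity = (0.800, 0.000) m/s; commuter velocity relative to moving walkway = (-0.559, -0.421) m/s.
Velocity relative to ground = (0.800, 0.000) + (-0.559, -0.421) = (0.241, -0.421) m/s.
Speed = |(0.241, -0.421)| = 0.485 m/s.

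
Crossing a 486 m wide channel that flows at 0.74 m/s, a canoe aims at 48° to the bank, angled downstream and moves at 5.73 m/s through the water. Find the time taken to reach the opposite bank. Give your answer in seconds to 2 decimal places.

114.13 s

The component of the canoe's velocity perpendicular to the bank is 5.73 × sin 48° = 4.258 m/s.
The flow acts along the bank and has no component across it.
Time = 486 / 4.258 = 114.132 s.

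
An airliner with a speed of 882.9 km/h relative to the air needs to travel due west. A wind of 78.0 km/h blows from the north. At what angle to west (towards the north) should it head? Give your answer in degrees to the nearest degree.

The wind pushes perpendicular to the desired track; the heading must have a component into the wind equal to 78.0 km/h: 882.9 sin θ = 78.0.
sin θ = 0.0883, so θ = 5.068°.

5°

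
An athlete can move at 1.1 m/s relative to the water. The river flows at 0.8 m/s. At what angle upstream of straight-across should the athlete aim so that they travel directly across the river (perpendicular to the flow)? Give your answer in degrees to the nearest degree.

47°

To cancel the current, the upstream component of the athlete's velocity must equal the flow: 1.1 sin θ = 0.8.
sin θ = 0.8 / 1.1 = 0.7273.
θ = arcsin(0.7273) = 46.658°.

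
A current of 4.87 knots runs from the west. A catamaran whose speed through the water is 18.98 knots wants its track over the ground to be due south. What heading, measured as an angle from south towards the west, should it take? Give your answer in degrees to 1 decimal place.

14.9°

The current pushes perpendicular to the desired track; the heading must have a component into the current equal to 4.87 knots: 18.98 sin θ = 4.87.
sin θ = 0.2566, so θ = 14.868°.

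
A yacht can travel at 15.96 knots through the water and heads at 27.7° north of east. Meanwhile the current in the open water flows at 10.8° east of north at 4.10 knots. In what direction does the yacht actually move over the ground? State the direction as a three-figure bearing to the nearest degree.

052°

Taking east as x and north as y: velocity relative to the water = (14.131, 7.419) knots; the water relative to ground = (0.768, 4.027) knots.
Velocity relative to ground = (14.131, 7.419) + (0.768, 4.027) = (14.899, 11.446) knots.
Bearing = atan2(14.90, 11.45) = 52.47° clockwise from north.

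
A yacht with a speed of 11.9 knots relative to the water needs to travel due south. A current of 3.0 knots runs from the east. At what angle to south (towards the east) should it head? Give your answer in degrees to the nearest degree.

15°

The current pushes perpendicular to the desired track; the heading must have a component into the current equal to 3.0 knots: 11.9 sin θ = 3.0.
sin θ = 0.2521, so θ = 14.602°.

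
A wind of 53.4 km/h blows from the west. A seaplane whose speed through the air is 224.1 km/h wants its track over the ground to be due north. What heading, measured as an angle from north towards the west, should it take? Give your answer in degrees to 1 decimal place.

The wind pushes perpendicular to the desired track; the heading must have a component into the wind equal to 53.4 km/h: 224.1 sin θ = 53.4.
sin θ = 0.2383, so θ = 13.785°.

13.8°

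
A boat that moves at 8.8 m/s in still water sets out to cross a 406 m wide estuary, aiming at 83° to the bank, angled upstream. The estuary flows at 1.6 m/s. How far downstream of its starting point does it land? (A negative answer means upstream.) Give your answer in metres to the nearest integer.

25 m

Perpendicular speed = 8.734 m/s; crossing time = 406 / 8.734 = 46.483 s.
Net downstream speed = 0.528 m/s.
Drift = 0.528 × 46.483 = 24.522 m (downstream).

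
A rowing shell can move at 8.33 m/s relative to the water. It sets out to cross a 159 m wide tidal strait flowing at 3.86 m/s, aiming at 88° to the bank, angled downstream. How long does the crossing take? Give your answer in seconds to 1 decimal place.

The component of the rowing shell's velocity perpendicular to the bank is 8.33 × sin 88° = 8.325 m/s.
Only the cross-stream component determines the crossing time; the current contributes nothing perpendicular to the bank.
Time = 159 / 8.325 = 19.099 s.

19.1 s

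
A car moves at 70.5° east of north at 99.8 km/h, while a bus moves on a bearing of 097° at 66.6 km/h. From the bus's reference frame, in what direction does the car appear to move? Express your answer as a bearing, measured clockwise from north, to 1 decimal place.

034.0°

Taking east as x and north as y: car velocity = (94.076, 33.314) km/h; bus velocity = (66.104, -8.116) km/h.
Velocity of car relative to bus = (94.076, 33.314) − (66.104, -8.116) = (27.972, 41.430) km/h.
Bearing = atan2(27.97, 41.43) = 34.03° clockwise from north.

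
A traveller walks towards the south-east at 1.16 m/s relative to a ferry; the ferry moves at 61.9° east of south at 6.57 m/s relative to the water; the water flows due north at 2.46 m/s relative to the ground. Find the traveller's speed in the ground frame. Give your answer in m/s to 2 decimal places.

6.77 m/s

In east/north components (m/s): traveller relative to ferry = (0.820, -0.820); ferry relative to water = (5.796, -3.095); water relative to ground = (0.000, 2.460).
Sum = (6.616, -1.455) m/s.
Speed = |(6.616, -1.455)| = 6.774 m/s.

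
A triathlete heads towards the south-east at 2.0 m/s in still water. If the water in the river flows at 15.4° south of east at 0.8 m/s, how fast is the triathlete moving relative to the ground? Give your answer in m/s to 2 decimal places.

2.72 m/s

Taking east as x and north as y: velocity relative to the water = (1.414, -1.414) m/s; the water relative to ground = (0.771, -0.212) m/s.
Velocity relative to ground = (1.414, -1.414) + (0.771, -0.212) = (2.185, -1.627) m/s.
Speed = |(2.185, -1.627)| = 2.724 m/s.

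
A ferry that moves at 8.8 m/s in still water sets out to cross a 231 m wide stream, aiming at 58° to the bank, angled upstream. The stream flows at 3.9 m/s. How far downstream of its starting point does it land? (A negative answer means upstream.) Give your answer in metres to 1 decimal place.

Perpendicular speed = 7.463 m/s; crossing time = 231 / 7.463 = 30.953 s.
Net downstream speed = -0.763 m/s.
Drift = -0.763 × 30.953 = -23.626 m (upstream).

-23.6 m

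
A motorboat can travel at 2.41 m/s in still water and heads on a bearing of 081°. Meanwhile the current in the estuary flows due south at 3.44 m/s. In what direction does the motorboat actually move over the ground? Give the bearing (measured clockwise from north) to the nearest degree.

Taking east as x and north as y: velocity relative to the water = (2.380, 0.377) m/s; the water relative to ground = (0.000, -3.440) m/s.
Velocity relative to ground = (2.380, 0.377) + (0.000, -3.440) = (2.380, -3.063) m/s.
Bearing = atan2(2.38, -3.06) = 142.15° clockwise from north.

142°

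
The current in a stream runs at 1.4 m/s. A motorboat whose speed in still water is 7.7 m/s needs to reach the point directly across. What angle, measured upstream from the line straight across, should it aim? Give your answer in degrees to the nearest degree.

10°

To cancel the current, the upstream component of the motorboat's velocity must equal the flow: 7.7 sin θ = 1.4.
sin θ = 1.4 / 7.7 = 0.1818.
θ = arcsin(0.1818) = 10.476°.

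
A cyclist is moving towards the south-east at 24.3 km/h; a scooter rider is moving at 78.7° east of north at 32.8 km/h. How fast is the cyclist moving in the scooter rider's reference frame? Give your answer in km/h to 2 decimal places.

Taking east as x and north as y: cyclist velocity = (17.183, -17.183) km/h; scooter rider velocity = (32.164, 6.427) km/h.
Velocity of cyclist relative to scooter rider = (17.183, -17.183) − (32.164, 6.427) = (-14.981, -23.610) km/h.
Magnitude = |(-14.981, -23.610)| = 27.962 km/h.

27.96 km/h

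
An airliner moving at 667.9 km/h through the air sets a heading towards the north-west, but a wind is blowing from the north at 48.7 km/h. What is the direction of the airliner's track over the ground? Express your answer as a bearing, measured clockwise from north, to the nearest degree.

Taking east as x and north as y: velocity relative to the air = (-472.277, 472.277) km/h; the air relative to ground = (0.000, -48.700) km/h.
Velocity relative to ground = (-472.277, 472.277) + (0.000, -48.700) = (-472.277, 423.577) km/h.
Bearing = atan2(-472.28, 423.58) = 311.89° clockwise from north.

312°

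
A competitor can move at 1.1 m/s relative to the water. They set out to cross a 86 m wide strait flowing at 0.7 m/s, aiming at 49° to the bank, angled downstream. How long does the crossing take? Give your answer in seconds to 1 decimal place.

The component of the competitor's velocity perpendicular to the bank is 1.1 × sin 49° = 0.830 m/s.
The current is parallel to the bank, so it does not affect the crossing time.
Time = 86 / 0.830 = 103.592 s.

103.6 s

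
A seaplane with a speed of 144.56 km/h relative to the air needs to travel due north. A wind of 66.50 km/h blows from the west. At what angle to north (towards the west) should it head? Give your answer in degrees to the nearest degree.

The wind pushes perpendicular to the desired track; the heading must have a component into the wind equal to 66.50 km/h: 144.56 sin θ = 66.50.
sin θ = 0.4600, so θ = 27.388°.

27°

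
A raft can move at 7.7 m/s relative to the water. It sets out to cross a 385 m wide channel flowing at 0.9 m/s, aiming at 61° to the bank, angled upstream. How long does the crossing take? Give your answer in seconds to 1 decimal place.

The component of the raft's velocity perpendicular to the bank is 7.7 × sin 61° = 6.735 m/s.
The flow acts along the bank and has no component across it.
Time = 385 / 6.735 = 57.168 s.

57.2 s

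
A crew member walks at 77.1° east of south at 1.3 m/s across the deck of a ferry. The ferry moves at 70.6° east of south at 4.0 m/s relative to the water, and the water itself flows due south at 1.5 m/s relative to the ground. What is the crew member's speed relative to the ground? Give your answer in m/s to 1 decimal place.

5.9 m/s

In east/north components (m/s): crew member relative to ferry = (1.267, -0.290); ferry relative to water = (3.773, -1.329); water relative to ground = (0.000, -1.500).
Sum = (5.040, -3.119) m/s.
Speed = |(5.040, -3.119)| = 5.927 m/s.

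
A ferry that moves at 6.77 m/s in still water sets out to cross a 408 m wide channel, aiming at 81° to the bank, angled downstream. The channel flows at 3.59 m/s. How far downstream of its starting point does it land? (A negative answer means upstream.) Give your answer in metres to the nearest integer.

284 m

Perpendicular speed = 6.687 m/s; crossing time = 408 / 6.687 = 61.017 s.
Net downstream speed = 4.649 m/s.
Drift = 4.649 × 61.017 = 283.672 m (downstream).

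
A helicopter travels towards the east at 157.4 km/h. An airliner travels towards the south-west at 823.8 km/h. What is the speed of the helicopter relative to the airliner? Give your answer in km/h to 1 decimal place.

941.7 km/h

Taking east as x and north as y: helicopter velocity = (157.400, 0.000) km/h; airliner velocity = (-582.515, -582.515) km/h.
Velocity of helicopter relative to airliner = (157.400, 0.000) − (-582.515, -582.515) = (739.915, 582.515) km/h.
Magnitude = |(739.915, 582.515)| = 941.699 km/h.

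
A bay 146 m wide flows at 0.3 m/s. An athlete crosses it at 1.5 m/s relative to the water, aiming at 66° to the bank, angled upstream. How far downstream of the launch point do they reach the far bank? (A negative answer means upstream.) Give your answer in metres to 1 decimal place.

-33.0 m

Perpendicular speed = 1.370 m/s; crossing time = 146 / 1.370 = 106.545 s.
Net downstream speed = -0.310 m/s.
Drift = -0.310 × 106.545 = -33.040 m (upstream).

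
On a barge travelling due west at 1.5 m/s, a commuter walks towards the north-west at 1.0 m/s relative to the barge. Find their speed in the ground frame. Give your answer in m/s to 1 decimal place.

Taking east as x and north as y: barge velocity = (-1.500, 0.000) m/s; commuter velocity relative to barge = (-0.707, 0.707) m/s.
Velocity relative to ground = (-1.500, 0.000) + (-0.707, 0.707) = (-2.207, 0.707) m/s.
Speed = |(-2.207, 0.707)| = 2.318 m/s.

2.3 m/s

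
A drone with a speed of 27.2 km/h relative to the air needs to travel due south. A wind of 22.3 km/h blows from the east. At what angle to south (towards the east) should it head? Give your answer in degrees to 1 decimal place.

The wind pushes perpendicular to the desired track; the heading must have a component into the wind equal to 22.3 km/h: 27.2 sin θ = 22.3.
sin θ = 0.8199, so θ = 55.070°.

55.1°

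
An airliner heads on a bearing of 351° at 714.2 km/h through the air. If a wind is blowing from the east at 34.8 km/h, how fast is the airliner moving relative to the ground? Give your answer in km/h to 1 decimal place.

720.5 km/h

Taking east as x and north as y: velocity relative to the air = (-111.725, 705.407) km/h; the air relative to ground = (-34.800, 0.000) km/h.
Velocity relative to ground = (-111.725, 705.407) + (-34.800, 0.000) = (-146.525, 705.407) km/h.
Speed = |(-146.525, 705.407)| = 720.464 km/h.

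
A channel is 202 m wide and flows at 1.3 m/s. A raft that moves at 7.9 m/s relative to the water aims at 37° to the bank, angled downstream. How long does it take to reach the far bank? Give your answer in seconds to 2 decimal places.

The component of the raft's velocity perpendicular to the bank is 7.9 × sin 37° = 4.754 m/s.
The current is parallel to the bank, so it does not affect the crossing time.
Time = 202 / 4.754 = 42.488 s.

42.49 s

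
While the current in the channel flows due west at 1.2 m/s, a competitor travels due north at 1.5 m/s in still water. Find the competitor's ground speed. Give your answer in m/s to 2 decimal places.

Taking east as x and north as y: velocity relative to the water = (0.000, 1.500) m/s; the water relative to ground = (-1.200, 0.000) m/s.
Velocity relative to ground = (0.000, 1.500) + (-1.200, 0.000) = (-1.200, 1.500) m/s.
Speed = |(-1.200, 1.500)| = 1.921 m/s.

1.92 m/s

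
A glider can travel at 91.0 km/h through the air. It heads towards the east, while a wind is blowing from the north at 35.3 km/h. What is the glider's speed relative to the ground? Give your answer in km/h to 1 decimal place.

Taking east as x and north as y: velocity relative to the air = (91.000, 0.000) km/h; the air relative to ground = (0.000, -35.300) km/h.
Velocity relative to ground = (91.000, 0.000) + (0.000, -35.300) = (91.000, -35.300) km/h.
Speed = |(91.000, -35.300)| = 97.607 km/h.

97.6 km/h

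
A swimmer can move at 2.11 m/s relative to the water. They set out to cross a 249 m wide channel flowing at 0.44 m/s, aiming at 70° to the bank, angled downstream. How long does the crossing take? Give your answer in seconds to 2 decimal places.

The component of the swimmer's velocity perpendicular to the bank is 2.11 × sin 70° = 1.983 m/s.
The current is parallel to the bank, so it does not affect the crossing time.
Time = 249 / 1.983 = 125.583 s.

125.58 s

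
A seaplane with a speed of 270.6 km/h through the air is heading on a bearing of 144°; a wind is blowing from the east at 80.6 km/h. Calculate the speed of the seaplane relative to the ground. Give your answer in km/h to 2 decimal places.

232.55 km/h

Taking east as x and north as y: velocity relative to the air = (159.055, -218.920) km/h; the air relative to ground = (-80.600, 0.000) km/h.
Velocity relative to ground = (159.055, -218.920) + (-80.600, 0.000) = (78.455, -218.920) km/h.
Speed = |(78.455, -218.920)| = 232.553 km/h.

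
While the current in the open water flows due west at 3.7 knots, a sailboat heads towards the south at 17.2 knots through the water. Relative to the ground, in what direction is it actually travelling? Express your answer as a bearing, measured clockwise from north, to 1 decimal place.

192.1°

Taking east as x and north as y: velocity relative to the water = (0.000, -17.200) knots; the water relative to ground = (-3.700, 0.000) knots.
Velocity relative to ground = (0.000, -17.200) + (-3.700, 0.000) = (-3.700, -17.200) knots.
Bearing = atan2(-3.70, -17.20) = 192.14° clockwise from north.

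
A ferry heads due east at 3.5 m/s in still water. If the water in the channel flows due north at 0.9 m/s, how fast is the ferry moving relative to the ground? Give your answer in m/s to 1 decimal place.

Taking east as x and north as y: velocity relative to the water = (3.500, 0.000) m/s; the water relative to ground = (0.000, 0.900) m/s.
Velocity relative to ground = (3.500, 0.000) + (0.000, 0.900) = (3.500, 0.900) m/s.
Speed = |(3.500, 0.900)| = 3.614 m/s.

3.6 m/s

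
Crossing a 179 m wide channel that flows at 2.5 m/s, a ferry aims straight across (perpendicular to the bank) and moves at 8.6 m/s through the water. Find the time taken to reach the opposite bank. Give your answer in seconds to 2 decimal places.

The component of the ferry's velocity perpendicular to the bank is 8.6 m/s.
Only the cross-stream component determines the crossing time; the current contributes nothing perpendicular to the bank.
Time = 179 / 8.600 = 20.814 s.

20.81 s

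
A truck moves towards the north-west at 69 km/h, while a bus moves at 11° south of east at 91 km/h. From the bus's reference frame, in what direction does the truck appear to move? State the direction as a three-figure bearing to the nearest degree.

296°

Taking east as x and north as y: truck velocity = (-48.790, 48.790) km/h; bus velocity = (89.328, -17.364) km/h.
Velocity of truck relative to bus = (-48.790, 48.790) − (89.328, -17.364) = (-138.118, 66.154) km/h.
Bearing = atan2(-138.12, 66.15) = 295.59° clockwise from north.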